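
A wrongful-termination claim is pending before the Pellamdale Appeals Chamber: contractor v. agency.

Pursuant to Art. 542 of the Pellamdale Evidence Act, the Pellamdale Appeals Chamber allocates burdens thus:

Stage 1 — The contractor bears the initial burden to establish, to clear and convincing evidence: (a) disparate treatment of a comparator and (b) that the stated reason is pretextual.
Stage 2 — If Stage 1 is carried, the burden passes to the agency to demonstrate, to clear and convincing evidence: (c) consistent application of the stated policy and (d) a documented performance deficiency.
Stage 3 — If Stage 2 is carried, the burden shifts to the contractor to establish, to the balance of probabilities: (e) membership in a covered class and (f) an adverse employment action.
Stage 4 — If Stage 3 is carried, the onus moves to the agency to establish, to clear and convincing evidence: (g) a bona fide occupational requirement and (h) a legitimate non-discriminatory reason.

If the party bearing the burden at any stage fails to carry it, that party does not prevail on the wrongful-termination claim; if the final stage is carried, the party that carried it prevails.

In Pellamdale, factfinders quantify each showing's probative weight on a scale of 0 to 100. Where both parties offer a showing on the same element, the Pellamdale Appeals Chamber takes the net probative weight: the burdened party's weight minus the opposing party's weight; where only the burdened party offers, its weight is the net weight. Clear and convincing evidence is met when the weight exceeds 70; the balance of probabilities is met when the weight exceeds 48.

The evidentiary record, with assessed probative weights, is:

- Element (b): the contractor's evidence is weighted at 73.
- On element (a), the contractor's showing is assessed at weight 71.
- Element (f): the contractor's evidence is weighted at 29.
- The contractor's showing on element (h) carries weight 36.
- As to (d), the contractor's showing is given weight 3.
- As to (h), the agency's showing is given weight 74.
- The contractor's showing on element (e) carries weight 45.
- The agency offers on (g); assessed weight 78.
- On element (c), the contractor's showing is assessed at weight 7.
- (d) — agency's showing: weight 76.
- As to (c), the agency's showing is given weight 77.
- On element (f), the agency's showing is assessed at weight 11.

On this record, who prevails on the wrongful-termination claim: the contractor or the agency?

contractor

Stage 1 — burden on contractor; standard: clear and convincing evidence (weight exceeds 70).
    (a): 71 > 70 [met]
    (b): 73 > 70 [met]
  Stage 1 is satisfied; the onus moves to the agency.
Stage 2 — burden on agency; standard: clear and convincing evidence (weight exceeds 70).
    (c): 77 − 7 = 70 ≤ 70 [not met]
    (d): 76 − 3 = 73 > 70 [met]
  Not every element is met, so the agency fails to carry Stage 2.
So the contractor prevails.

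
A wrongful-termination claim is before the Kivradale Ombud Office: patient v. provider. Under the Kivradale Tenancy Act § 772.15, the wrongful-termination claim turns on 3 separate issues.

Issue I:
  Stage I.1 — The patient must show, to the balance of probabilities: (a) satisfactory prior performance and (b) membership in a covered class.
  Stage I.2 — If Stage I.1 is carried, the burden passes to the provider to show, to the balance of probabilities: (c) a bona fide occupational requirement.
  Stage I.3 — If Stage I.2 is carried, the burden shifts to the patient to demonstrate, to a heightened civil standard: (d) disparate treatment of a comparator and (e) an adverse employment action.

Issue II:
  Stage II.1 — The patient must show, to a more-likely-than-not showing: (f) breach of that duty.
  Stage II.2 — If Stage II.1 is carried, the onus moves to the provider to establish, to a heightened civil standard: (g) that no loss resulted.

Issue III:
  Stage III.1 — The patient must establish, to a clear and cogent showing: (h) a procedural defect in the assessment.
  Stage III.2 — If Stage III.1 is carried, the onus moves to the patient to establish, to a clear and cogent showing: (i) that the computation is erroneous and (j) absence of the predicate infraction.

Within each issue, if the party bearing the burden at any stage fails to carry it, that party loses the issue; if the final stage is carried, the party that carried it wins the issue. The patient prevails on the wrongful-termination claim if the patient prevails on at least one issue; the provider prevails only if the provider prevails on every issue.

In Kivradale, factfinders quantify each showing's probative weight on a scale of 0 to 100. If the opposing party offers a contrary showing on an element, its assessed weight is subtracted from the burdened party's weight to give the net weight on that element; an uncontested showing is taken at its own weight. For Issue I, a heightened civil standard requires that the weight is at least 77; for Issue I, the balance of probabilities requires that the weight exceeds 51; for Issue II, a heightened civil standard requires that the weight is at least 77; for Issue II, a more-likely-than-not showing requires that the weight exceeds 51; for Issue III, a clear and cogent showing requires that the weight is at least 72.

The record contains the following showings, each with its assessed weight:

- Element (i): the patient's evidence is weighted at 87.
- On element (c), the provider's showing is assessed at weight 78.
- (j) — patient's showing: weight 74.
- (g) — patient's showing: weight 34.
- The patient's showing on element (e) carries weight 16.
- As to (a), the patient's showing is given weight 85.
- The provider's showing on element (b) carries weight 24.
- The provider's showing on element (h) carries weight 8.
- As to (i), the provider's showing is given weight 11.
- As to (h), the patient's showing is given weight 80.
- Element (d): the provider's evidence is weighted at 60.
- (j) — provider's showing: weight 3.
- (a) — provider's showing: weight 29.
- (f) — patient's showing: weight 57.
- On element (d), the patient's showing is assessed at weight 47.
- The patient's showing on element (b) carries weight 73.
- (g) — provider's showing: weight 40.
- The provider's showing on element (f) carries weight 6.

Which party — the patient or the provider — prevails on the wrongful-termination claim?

provider

— Issue I —
Stage I.1 — burden on patient; standard: the balance of probabilities (weight exceeds 51).
    (a): 85 − 29 = 56 > 51 [met]
    (b): 73 − 24 = 49 ≤ 51 [not met]
  Not every element is met, so the patient fails to carry Stage I.1.
The analysis ends at Stage I.1; the provider prevails on this issue.
— Issue II —
Stage II.1 (patient, a more-likely-than-not showing, weight exceeds 51): (f) net 57−6=51 ≤ 51 — fails.
  Not every element is met, so the patient fails to carry Stage II.1.
The analysis ends at Stage II.1; the provider prevails on this issue.
— Issue III —
Stage III.1 (patient, a clear and cogent showing, weight is at least 72): (h) net 80−8=72 ≥ 72 — meets.
  Stage III.1 is satisfied; the patient continues to bear the burden.
Stage III.2 (patient, a clear and cogent showing, weight is at least 72): (i) net 87−11=76 ≥ 72 — meets; (j) net 74−3=71 < 72 — fails.
  Not every element is met, so the patient fails to carry Stage III.2.
The analysis ends at Stage III.2; the provider prevails on this issue.
Per-issue: Issue I → provider; Issue II → provider; Issue III → provider. The patient must prevail on at least one issue; overall, the provider prevails.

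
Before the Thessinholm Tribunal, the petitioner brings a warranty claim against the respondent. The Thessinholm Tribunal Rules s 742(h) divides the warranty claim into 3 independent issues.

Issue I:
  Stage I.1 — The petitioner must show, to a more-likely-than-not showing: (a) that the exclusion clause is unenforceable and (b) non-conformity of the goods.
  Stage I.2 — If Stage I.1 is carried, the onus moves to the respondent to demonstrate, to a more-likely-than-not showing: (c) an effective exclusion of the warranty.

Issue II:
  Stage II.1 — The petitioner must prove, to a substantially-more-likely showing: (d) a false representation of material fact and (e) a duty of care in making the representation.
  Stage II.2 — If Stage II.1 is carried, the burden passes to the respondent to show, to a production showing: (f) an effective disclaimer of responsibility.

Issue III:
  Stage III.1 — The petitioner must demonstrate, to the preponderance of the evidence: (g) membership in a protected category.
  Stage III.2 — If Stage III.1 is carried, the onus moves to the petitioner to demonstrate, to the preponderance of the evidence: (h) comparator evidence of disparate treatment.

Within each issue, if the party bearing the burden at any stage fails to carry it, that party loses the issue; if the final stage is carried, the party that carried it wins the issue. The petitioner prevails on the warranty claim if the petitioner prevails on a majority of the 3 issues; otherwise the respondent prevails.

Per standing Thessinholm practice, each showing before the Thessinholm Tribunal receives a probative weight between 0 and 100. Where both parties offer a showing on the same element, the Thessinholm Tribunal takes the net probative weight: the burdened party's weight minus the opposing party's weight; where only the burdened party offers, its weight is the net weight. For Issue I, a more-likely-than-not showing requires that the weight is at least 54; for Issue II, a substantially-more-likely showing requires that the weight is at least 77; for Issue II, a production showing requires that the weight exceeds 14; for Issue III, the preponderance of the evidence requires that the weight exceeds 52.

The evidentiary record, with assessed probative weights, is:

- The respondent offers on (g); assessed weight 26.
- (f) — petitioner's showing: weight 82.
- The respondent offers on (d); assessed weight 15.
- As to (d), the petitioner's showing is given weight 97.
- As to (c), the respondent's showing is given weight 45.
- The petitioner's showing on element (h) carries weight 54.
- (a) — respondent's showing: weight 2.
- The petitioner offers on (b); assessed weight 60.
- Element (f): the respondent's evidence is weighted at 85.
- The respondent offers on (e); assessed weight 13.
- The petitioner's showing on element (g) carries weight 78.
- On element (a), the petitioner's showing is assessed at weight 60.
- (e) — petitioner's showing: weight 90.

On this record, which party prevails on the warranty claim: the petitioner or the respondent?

— Issue I —
At Stage I.1 the petitioner must meet a more-likely-than-not showing (weight is at least 54): on (a) the weight is 60 less the opposing 2 gives net 58, which does reach 54, so (a) meets the standard; on (b) the weight is 60, which does reach 54, so (b) meets the standard.
  All elements met. The burden passes to the respondent.
At Stage I.2 the respondent must meet a more-likely-than-not showing (weight is at least 54): on (c) the weight is 45, which does not reach 54, so (c) does not meet the standard.
  Stage I.2 not carried; the respondent fails its burden.
The petitioner prevails on this issue.
— Issue II —
Stage II.1 (petitioner, a substantially-more-likely showing, weight is at least 77): (d) net 97−15=82 ≥ 77 — meets; (e) net 90−13=77 ≥ 77 — meets.
  Stage II.1 carried; the burden shifts to the respondent.
Stage II.2 (respondent, a production showing, weight exceeds 14): (f) net 85−82=3 ≤ 14 — fails.
  Not every element is met, so the respondent fails to carry Stage II.2.
So the petitioner prevails on this issue.
— Issue III —
At Stage III.1 the petitioner must meet the preponderance of the evidence (weight exceeds 52): on (g) the weight is 78 less the opposing 26 gives net 52, ≤ 52, so (g) does not meet the standard.
  The petitioner does not carry Stage III.1.
So the respondent prevails on this issue.
Per-issue: Issue I → petitioner; Issue II → petitioner; Issue III → respondent. The petitioner must prevail on a majority of issues; overall, the petitioner prevails.

petitioner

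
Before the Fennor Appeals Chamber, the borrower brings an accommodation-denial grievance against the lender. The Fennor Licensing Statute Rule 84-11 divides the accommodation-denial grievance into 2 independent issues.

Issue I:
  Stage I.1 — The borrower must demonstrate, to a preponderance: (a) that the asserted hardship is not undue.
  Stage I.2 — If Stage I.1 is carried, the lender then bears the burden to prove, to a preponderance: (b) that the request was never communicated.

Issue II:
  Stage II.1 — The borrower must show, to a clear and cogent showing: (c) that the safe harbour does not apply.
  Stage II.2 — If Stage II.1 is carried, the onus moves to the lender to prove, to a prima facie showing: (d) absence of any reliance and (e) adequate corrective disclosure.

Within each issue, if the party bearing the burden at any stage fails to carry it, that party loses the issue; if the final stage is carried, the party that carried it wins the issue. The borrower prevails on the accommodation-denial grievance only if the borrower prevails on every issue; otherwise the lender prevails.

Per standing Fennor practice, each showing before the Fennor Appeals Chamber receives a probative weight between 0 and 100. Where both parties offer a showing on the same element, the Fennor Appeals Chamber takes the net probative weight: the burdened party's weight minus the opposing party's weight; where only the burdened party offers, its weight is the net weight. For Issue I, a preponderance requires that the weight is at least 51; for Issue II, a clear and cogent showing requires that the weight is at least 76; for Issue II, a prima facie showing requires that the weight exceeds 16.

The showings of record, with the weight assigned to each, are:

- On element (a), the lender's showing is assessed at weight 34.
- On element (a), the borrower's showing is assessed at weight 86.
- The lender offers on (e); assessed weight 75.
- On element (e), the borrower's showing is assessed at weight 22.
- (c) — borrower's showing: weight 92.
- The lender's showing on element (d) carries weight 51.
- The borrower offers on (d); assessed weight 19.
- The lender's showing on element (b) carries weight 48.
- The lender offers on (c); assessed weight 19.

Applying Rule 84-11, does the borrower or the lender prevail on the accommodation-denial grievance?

lender

— Issue I —
Stage I.1 (borrower, a preponderance, weight is at least 51): (a) net 86−34=52 ≥ 51 — meets.
  All elements met. The burden passes to the lender.
Stage I.2 (lender, a preponderance, weight is at least 51): (b) 48 < 51 — fails.
  Stage I.2 not carried; the lender fails its burden.
The analysis ends at Stage I.2; the borrower prevails on this issue.
— Issue II —
Stage II.1 (borrower, a clear and cogent showing, weight is at least 76): (c) net 92−19=73 < 76 — fails.
  Not every element is met, so the borrower fails to carry Stage II.1.
The lender prevails on this issue.
Per-issue: Issue I → borrower; Issue II → lender. The borrower must prevail on every issue; overall, the lender prevails.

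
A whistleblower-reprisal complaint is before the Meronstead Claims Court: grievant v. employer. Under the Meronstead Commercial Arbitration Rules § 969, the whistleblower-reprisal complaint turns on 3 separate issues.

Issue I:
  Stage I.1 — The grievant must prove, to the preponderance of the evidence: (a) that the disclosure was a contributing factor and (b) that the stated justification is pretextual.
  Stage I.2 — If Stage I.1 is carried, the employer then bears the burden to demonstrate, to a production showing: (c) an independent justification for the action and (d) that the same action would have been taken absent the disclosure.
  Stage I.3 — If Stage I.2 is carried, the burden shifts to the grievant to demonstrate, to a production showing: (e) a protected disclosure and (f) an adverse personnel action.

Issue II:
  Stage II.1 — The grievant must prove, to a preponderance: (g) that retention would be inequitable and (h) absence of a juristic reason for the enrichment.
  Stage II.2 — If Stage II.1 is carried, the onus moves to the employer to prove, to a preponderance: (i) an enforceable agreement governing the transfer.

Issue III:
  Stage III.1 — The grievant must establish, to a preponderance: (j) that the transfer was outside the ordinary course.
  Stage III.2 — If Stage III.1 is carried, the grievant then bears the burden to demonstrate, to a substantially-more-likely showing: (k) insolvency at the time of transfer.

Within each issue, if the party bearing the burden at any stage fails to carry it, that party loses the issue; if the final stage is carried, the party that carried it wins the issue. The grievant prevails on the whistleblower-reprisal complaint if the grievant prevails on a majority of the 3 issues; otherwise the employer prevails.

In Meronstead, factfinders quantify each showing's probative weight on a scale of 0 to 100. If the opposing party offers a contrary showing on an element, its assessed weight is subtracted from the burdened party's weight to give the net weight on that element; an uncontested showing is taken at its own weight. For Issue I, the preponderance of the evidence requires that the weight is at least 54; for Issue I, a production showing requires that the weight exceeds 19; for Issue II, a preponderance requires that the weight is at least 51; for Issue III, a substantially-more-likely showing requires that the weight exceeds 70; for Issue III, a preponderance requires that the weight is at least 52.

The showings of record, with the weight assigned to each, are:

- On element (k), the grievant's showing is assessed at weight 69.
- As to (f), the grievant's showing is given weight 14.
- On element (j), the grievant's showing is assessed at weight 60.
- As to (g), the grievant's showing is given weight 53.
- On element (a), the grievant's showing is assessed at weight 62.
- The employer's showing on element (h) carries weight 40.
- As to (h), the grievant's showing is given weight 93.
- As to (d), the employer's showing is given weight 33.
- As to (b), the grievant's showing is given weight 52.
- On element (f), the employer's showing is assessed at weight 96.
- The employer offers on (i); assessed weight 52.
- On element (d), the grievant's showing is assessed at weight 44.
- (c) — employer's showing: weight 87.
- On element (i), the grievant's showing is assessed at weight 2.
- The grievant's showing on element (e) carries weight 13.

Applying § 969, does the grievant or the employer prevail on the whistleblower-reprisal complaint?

employer

— Issue I —
Stage I.1 (grievant, the preponderance of the evidence, weight is at least 54): (a) 62 ≥ 54 — meets; (b) 52 < 54 — fails.
  Not every element is met, so the grievant fails to carry Stage I.1.
So the employer prevails on this issue.
— Issue II —
Stage II.1 (grievant, a preponderance, weight is at least 51): (g) 53 ≥ 51 — meets; (h) net 93−40=53 ≥ 51 — meets.
  Stage II.1 is satisfied; the onus moves to the employer.
Stage II.2 (employer, a preponderance, weight is at least 51): (i) net 52−2=50 < 51 — fails.
  The employer does not carry Stage II.2.
The analysis ends at Stage II.2; the grievant prevails on this issue.
— Issue III —
At Stage III.1 the grievant must meet a preponderance (weight is at least 52): on (j) the weight is 60, ≥ 52, so (j) meets the standard.
  Stage III.1 carried; the burden remains with the grievant.
At Stage III.2 the grievant must meet a substantially-more-likely showing (weight exceeds 70): on (k) the weight is 69, which does not exceed 70, so (k) does not meet the standard.
  Stage III.2 not carried; the grievant fails its burden.
The employer prevails on this issue.
Per-issue: Issue I → employer; Issue II → grievant; Issue III → employer. The grievant must prevail on a majority of issues; overall, the employer prevails.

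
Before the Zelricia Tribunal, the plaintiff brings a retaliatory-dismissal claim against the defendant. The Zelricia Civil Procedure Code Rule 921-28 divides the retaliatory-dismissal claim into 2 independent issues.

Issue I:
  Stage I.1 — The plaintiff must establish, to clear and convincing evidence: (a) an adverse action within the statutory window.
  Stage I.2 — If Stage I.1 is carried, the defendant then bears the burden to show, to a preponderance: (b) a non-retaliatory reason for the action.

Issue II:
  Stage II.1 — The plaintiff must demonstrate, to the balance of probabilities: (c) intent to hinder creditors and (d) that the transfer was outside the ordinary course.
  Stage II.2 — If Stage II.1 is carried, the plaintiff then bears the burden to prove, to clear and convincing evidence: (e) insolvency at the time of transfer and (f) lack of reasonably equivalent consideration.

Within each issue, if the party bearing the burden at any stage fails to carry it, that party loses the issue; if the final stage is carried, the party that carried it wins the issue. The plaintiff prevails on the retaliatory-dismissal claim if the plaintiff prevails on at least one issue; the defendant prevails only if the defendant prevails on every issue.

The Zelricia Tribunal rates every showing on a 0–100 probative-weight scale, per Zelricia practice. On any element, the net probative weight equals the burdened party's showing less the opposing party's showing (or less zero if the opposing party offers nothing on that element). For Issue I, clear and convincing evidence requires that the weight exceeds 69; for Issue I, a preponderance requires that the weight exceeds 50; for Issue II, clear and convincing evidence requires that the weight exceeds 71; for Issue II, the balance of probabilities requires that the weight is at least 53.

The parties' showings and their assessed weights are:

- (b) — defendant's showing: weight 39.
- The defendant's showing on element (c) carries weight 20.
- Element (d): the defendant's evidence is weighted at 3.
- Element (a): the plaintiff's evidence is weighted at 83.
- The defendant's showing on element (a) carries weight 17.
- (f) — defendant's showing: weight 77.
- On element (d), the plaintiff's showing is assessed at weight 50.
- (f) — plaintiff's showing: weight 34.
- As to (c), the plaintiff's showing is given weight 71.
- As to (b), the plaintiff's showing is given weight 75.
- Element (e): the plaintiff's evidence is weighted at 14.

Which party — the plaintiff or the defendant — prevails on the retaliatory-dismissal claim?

defendant

— Issue I —
Stage I.1 — burden on plaintiff; standard: clear and convincing evidence (weight exceeds 69).
    (a): 83 − 17 = 66 ≤ 69 [not met]
  Not every element is met, so the plaintiff fails to carry Stage I.1.
The analysis ends at Stage I.1; the defendant prevails on this issue.
— Issue II —
Stage II.1 (plaintiff, the balance of probabilities, weight is at least 53): (c) net 71−20=51 < 53 — fails; (d) net 50−3=47 < 53 — fails.
  Stage II.1 not carried; the plaintiff fails its burden.
So the defendant prevails on this issue.
Per-issue: Issue I → defendant; Issue II → defendant. The plaintiff must prevail on at least one issue; overall, the defendant prevails.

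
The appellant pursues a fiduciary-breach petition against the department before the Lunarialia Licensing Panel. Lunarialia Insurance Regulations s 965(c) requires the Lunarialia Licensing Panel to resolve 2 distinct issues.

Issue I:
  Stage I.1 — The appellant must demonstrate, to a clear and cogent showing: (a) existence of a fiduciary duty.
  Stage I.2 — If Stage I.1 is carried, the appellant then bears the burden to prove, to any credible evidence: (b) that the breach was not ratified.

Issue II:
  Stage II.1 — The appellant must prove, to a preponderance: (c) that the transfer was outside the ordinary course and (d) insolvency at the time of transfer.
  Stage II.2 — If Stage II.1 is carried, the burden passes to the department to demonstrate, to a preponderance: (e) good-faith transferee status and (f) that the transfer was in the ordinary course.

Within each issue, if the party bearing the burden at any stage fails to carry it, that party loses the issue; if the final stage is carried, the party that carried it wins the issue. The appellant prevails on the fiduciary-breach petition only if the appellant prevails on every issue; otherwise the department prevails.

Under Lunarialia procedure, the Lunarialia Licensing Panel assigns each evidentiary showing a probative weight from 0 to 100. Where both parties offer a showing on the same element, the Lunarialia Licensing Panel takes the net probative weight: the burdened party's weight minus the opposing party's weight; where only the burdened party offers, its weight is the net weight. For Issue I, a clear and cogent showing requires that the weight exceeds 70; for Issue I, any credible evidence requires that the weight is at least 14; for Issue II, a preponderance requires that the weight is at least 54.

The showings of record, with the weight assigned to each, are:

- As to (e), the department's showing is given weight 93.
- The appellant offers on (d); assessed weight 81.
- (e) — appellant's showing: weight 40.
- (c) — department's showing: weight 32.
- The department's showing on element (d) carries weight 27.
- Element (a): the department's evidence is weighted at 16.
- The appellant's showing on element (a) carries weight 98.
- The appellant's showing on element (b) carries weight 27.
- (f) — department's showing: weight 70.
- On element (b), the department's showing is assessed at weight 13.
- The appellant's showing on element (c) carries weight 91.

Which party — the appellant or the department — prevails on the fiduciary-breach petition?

— Issue I —
Stage I.1 (appellant, a clear and cogent showing, weight exceeds 70): (a) net 98−16=82 > 70 — meets.
  All elements met. The appellant retains the burden for Stage I.2.
Stage I.2 (appellant, any credible evidence, weight is at least 14): (b) net 27−13=14 ≥ 14 — meets.
  Stage I.2 carried; the final stage is satisfied.
All stages carried — the appellant prevails on this issue.
— Issue II —
Stage II.1 (appellant, a preponderance, weight is at least 54): (c) net 91−32=59 ≥ 54 — meets; (d) net 81−27=54 ≥ 54 — meets.
  Stage II.1 is satisfied; the onus moves to the department.
Stage II.2 (department, a preponderance, weight is at least 54): (e) net 93−40=53 < 54 — fails; (f) 70 ≥ 54 — meets.
  The department does not carry Stage II.2.
The analysis ends at Stage II.2; the appellant prevails on this issue.
Per-issue: Issue I → appellant; Issue II → appellant. The appellant must prevail on every issue; overall, the appellant prevails.

appellant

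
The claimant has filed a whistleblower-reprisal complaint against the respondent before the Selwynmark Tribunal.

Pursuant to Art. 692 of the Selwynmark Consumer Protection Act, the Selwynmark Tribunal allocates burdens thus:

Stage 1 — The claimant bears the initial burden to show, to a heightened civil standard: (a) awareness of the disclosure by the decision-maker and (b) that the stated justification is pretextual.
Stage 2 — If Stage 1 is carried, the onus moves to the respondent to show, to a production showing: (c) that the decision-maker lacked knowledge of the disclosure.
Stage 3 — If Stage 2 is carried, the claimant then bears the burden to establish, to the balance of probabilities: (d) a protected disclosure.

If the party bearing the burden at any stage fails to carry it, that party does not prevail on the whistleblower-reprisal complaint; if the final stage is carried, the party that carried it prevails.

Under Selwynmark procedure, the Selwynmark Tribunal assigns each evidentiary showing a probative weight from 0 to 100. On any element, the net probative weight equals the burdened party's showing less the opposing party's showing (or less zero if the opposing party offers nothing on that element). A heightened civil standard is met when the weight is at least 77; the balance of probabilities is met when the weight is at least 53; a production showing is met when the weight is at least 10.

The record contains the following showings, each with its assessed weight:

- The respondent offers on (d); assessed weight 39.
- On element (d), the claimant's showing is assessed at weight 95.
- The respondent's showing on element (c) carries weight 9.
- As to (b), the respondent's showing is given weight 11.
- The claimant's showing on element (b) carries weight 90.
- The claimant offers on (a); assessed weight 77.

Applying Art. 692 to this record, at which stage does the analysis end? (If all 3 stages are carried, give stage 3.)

Stage 1 — burden on claimant; standard: a heightened civil standard (weight is at least 77).
    (a): 77 ≥ 77 [met]
    (b): 90 − 11 = 79 ≥ 77 [met]
  All elements met. The burden passes to the respondent.
Stage 2 — burden on respondent; standard: a production showing (weight is at least 10).
    (c): 9 < 10 [not met]
  Not every element is met, so the respondent fails to carry Stage 2.
So the claimant prevails.

stage 2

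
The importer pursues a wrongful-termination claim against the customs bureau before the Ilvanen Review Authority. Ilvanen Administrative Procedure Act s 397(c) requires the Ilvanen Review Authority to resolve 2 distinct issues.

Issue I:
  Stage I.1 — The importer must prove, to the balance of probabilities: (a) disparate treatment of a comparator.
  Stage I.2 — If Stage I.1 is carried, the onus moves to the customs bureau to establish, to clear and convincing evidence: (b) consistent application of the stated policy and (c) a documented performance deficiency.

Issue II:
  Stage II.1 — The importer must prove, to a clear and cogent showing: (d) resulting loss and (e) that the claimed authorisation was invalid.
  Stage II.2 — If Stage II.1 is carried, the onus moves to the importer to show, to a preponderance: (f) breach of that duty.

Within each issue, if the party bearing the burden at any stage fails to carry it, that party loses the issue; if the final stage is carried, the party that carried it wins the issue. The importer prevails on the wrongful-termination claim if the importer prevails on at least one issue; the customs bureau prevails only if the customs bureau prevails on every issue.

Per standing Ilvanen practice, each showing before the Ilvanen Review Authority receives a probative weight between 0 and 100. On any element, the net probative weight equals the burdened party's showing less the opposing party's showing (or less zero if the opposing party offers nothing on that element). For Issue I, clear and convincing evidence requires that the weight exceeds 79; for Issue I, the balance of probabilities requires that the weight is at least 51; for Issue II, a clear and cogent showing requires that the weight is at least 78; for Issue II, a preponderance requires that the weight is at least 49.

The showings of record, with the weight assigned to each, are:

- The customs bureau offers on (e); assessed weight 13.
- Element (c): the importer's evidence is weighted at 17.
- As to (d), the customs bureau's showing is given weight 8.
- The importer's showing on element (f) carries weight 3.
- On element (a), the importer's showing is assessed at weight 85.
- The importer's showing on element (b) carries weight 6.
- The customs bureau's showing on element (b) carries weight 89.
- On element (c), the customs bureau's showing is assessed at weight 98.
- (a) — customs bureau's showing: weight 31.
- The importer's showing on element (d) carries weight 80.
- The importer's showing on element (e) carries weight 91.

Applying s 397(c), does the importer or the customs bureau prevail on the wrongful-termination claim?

— Issue I —
Stage I.1 (importer, the balance of probabilities, weight is at least 51): (a) net 85−31=54 ≥ 51 — meets.
  Stage I.1 carried; the burden shifts to the customs bureau.
Stage I.2 (customs bureau, clear and convincing evidence, weight exceeds 79): (b) net 89−6=83 > 79 — meets; (c) net 98−17=81 > 79 — meets.
  All elements met at the final stage.
Every stage carried; the customs bureau prevails on this issue.
— Issue II —
Stage II.1 — burden on importer; standard: a clear and cogent showing (weight is at least 78).
    (d): 80 − 8 = 72 < 78 [not met]
    (e): 91 − 13 = 78 ≥ 78 [met]
  Not every element is met, so the importer fails to carry Stage II.1.
The customs bureau prevails on this issue.
Per-issue: Issue I → customs bureau; Issue II → customs bureau. The importer must prevail on at least one issue; overall, the customs bureau prevails.

customs bureau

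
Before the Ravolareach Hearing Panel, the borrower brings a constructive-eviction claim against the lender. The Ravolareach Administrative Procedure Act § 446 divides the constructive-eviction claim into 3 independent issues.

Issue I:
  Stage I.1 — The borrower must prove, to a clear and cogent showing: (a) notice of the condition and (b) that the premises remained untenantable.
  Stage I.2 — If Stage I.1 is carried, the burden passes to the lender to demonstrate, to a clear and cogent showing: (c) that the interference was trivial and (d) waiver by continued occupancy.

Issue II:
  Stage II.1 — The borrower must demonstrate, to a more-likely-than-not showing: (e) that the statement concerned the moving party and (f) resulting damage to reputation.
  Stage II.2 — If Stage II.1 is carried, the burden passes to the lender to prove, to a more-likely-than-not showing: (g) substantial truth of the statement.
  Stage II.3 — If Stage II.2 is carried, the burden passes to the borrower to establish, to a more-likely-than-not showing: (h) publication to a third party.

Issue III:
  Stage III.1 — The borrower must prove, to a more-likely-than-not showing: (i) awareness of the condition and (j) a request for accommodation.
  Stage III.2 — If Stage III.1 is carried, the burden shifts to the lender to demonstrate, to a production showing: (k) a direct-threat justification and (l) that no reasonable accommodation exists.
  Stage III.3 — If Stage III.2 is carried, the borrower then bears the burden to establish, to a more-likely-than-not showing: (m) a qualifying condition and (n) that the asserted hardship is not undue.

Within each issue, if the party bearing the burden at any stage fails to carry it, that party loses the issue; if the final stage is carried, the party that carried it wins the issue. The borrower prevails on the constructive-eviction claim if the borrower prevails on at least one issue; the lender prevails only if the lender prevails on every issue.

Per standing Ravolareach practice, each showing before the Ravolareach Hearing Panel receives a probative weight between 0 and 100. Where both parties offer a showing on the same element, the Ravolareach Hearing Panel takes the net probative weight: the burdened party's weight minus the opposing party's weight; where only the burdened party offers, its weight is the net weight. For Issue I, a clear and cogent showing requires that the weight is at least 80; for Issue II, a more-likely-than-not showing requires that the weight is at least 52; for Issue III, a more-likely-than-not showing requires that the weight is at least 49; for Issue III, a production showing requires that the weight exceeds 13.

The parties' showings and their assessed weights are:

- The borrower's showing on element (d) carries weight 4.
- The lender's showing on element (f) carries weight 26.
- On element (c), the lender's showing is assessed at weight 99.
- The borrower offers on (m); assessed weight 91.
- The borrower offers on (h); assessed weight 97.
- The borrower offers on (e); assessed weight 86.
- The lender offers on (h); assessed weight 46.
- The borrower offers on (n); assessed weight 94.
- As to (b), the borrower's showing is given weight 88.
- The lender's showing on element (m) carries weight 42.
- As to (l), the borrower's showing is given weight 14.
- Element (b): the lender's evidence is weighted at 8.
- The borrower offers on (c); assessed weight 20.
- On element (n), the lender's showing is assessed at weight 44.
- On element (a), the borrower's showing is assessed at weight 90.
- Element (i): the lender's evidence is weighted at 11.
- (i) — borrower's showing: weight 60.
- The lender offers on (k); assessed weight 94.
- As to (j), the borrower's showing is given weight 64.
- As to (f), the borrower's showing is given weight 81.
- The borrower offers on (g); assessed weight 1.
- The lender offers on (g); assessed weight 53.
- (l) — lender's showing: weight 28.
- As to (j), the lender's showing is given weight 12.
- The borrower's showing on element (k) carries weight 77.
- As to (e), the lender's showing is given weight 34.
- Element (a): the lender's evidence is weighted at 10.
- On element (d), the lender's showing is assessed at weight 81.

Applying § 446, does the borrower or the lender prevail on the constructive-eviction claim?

borrower

— Issue I —
Stage I.1 (borrower, a clear and cogent showing, weight is at least 80): (a) net 90−10=80 ≥ 80 — meets; (b) net 88−8=80 ≥ 80 — meets.
  Stage I.1 is satisfied; the onus moves to the lender.
Stage I.2 (lender, a clear and cogent showing, weight is at least 80): (c) net 99−20=79 < 80 — fails; (d) net 81−4=77 < 80 — fails.
  The lender does not carry Stage I.2.
So the borrower prevails on this issue.
— Issue II —
Stage II.1 (borrower, a more-likely-than-not showing, weight is at least 52): (e) net 86−34=52 ≥ 52 — meets; (f) net 81−26=55 ≥ 52 — meets.
  Stage II.1 carried; the burden shifts to the lender.
Stage II.2 (lender, a more-likely-than-not showing, weight is at least 52): (g) net 53−1=52 ≥ 52 — meets.
  The lender carries Stage II.2; the borrower now bears the burden.
Stage II.3 (borrower, a more-likely-than-not showing, weight is at least 52): (h) net 97−46=51 < 52 — fails.
  Stage II.3 not carried; the borrower fails its burden.
The lender prevails on this issue.
— Issue III —
Stage III.1 (borrower, a more-likely-than-not showing, weight is at least 49): (i) net 60−11=49 ≥ 49 — meets; (j) net 64−12=52 ≥ 49 — meets.
  Stage III.1 is satisfied; the onus moves to the lender.
Stage III.2 (lender, a production showing, weight exceeds 13): (k) net 94−77=17 > 13 — meets; (l) net 28−14=14 > 13 — meets.
  The lender carries Stage III.2; the borrower now bears the burden.
Stage III.3 (borrower, a more-likely-than-not showing, weight is at least 49): (m) net 91−42=49 ≥ 49 — meets; (n) net 94−44=50 ≥ 49 — meets.
  All elements met at the final stage.
Every stage carried; the borrower prevails on this issue.
Per-issue: Issue I → borrower; Issue II → lender; Issue III → borrower. The borrower must prevail on at least one issue; overall, the borrower prevails.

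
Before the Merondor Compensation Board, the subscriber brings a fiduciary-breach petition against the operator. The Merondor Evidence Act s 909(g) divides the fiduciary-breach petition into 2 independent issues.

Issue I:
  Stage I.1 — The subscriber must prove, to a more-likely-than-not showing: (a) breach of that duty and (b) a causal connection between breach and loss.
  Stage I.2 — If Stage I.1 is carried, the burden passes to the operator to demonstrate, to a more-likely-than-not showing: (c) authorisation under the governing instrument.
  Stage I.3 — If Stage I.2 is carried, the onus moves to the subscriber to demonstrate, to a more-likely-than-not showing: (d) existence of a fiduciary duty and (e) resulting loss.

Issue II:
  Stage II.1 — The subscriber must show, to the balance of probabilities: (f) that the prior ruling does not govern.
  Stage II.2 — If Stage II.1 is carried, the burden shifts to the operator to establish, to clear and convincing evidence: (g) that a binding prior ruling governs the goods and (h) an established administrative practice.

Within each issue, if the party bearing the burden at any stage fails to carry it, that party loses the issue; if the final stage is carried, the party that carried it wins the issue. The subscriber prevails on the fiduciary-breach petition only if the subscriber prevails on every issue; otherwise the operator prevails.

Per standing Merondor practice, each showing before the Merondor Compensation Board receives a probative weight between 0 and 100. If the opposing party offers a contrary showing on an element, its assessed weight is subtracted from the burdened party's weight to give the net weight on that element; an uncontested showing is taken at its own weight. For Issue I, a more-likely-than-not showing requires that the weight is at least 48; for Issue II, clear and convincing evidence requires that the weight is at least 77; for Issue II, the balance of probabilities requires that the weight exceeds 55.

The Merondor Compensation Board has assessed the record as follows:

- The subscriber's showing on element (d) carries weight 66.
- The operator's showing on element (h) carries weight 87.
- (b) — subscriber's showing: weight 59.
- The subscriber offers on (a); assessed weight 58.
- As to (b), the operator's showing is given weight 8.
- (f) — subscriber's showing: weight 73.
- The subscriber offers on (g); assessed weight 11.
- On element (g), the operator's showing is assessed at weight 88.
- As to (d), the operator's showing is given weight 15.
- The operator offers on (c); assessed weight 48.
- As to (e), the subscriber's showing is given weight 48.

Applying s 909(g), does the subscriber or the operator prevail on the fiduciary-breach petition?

— Issue I —
Stage I.1 — burden on subscriber; standard: a more-likely-than-not showing (weight is at least 48).
    (a): 58 ≥ 48 [met]
    (b): 59 − 8 = 51 ≥ 48 [met]
  All elements met. The burden passes to the operator.
Stage I.2 — burden on operator; standard: a more-likely-than-not showing (weight is at least 48).
    (c): 48 ≥ 48 [met]
  Stage I.2 is satisfied; the onus moves to the subscriber.
Stage I.3 — burden on subscriber; standard: a more-likely-than-not showing (weight is at least 48).
    (d): 66 − 15 = 51 ≥ 48 [met]
    (e): 48 ≥ 48 [met]
  The subscriber carries the last stage.
Every stage carried; the subscriber prevails on this issue.
— Issue II —
Stage II.1 — burden on subscriber; standard: the balance of probabilities (weight exceeds 55).
    (f): 73 > 55 [met]
  All elements met. The burden passes to the operator.
Stage II.2 — burden on operator; standard: clear and convincing evidence (weight is at least 77).
    (g): 88 − 11 = 77 ≥ 77 [met]
    (h): 87 ≥ 77 [met]
  The operator carries the last stage.
Every stage carried; the operator prevails on this issue.
Per-issue: Issue I → subscriber; Issue II → operator. The subscriber must prevail on every issue; overall, the operator prevails.

operator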